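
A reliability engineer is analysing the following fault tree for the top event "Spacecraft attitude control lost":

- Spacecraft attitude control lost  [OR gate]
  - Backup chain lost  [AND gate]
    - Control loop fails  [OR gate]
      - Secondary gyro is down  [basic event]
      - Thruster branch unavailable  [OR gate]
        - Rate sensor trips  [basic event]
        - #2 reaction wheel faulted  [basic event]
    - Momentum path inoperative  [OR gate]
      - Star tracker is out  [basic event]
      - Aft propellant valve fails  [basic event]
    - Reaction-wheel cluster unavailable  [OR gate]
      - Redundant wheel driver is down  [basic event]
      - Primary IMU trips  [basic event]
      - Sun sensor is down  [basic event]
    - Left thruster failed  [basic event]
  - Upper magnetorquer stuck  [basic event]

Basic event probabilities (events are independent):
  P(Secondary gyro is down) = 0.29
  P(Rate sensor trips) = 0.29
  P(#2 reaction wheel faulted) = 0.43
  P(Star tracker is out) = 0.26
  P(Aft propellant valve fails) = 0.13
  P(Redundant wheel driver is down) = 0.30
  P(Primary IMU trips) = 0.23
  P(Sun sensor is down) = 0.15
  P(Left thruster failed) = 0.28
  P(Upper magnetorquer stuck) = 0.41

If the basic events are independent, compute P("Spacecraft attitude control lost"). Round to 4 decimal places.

P(Thruster branch unavailable) [OR] = 1 − (1−0.29) × (1−0.43) = 0.595300
P(Control loop fails) [OR] = 1 − (1−0.29) × (1−0.595300) = 0.712663
P(Momentum path inoperative) [OR] = 1 − (1−0.26) × (1−0.13) = 0.356200
P(Reaction-wheel cluster unavailable) [OR] = 1 − (1−0.30) × (1−0.23) × (1−0.15) = 0.541850
P(Backup chain lost) [AND] = 0.712663 × 0.356200 × 0.541850 × 0.28 = 0.038514
P(Spacecraft attitude control lost) [OR] = 1 − (1−0.038514) × (1−0.41) = 0.432723
Rounded to 4 decimal places: P(Spacecraft attitude control lost) ≈ 0.4327.

0.4327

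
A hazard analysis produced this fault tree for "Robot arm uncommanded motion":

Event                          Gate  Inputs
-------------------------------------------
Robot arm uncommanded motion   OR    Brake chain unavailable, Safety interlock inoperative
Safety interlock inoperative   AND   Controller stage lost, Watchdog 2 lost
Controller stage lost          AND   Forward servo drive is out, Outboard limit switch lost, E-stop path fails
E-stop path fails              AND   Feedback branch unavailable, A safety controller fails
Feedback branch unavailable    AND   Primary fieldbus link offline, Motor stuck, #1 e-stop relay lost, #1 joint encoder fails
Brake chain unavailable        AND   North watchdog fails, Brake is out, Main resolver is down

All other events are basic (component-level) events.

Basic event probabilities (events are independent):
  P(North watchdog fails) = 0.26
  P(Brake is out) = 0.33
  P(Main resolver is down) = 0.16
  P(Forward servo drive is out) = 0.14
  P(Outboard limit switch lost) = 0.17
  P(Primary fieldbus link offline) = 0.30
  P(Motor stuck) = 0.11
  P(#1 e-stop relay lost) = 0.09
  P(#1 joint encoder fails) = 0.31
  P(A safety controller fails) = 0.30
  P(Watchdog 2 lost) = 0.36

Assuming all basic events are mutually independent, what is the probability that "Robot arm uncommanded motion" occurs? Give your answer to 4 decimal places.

P(Brake chain unavailable) [AND] = 0.26 × 0.33 × 0.16 = 0.013728
P(Feedback branch unavailable) [AND] = 0.30 × 0.11 × 0.09 × 0.31 = 0.000921
P(E-stop path fails) [AND] = 0.000921 × 0.30 = 0.000276
P(Controller stage lost) [AND] = 0.14 × 0.17 × 0.000276 = 0.000007
P(Safety interlock inoperative) [AND] = 0.000007 × 0.36 = 0.000003
P(Robot arm uncommanded motion) [OR] = 1 − (1−0.013728) × (1−0.000003) = 0.013731
Rounded to 4 decimal places: P(Robot arm uncommanded motion) ≈ 0.0137.

0.0137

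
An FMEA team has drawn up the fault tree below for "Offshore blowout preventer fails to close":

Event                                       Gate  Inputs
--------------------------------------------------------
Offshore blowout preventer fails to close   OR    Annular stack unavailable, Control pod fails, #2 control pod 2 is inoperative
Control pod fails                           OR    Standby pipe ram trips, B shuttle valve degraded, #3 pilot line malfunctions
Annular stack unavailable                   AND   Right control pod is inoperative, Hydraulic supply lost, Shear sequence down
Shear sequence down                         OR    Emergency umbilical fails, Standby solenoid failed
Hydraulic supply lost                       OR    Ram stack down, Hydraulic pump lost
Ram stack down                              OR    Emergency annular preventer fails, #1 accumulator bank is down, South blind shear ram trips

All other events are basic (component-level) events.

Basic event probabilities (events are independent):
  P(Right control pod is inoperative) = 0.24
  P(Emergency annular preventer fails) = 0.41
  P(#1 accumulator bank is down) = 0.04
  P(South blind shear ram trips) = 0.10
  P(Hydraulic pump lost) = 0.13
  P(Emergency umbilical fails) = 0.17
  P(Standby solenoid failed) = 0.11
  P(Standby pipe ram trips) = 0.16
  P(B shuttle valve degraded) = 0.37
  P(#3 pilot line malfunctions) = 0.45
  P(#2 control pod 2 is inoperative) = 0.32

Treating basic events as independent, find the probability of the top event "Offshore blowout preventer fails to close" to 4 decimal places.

0.8090

P(Ram stack down) [OR] = 1 − (1−0.41) × (1−0.04) × (1−0.10) = 0.490240
P(Hydraulic supply lost) [OR] = 1 − (1−0.490240) × (1−0.13) = 0.556509
P(Shear sequence down) [OR] = 1 − (1−0.17) × (1−0.11) = 0.261300
P(Annular stack unavailable) [AND] = 0.24 × 0.556509 × 0.261300 = 0.034900
P(Control pod fails) [OR] = 1 − (1−0.16) × (1−0.37) × (1−0.45) = 0.708940
P(Offshore blowout preventer fails to close) [OR] = 1 − (1−0.034900) × (1−0.708940) × (1−0.32) = 0.808987
Rounded to 4 decimal places: P(Offshore blowout preventer fails to close) ≈ 0.8090.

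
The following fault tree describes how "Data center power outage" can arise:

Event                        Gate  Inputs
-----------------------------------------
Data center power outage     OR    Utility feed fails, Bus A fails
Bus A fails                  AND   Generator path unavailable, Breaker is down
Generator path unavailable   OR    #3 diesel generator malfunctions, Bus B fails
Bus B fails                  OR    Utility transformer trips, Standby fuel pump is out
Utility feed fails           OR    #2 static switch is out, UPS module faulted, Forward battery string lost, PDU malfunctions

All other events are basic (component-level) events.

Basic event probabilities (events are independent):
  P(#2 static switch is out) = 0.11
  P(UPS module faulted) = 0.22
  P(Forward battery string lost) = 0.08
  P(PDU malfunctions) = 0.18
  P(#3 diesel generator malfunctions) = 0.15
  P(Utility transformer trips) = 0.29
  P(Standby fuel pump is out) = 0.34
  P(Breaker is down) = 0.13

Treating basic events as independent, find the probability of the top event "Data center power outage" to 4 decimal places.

0.5173

P(Utility feed fails) [OR] = 1 − (1−0.11) × (1−0.22) × (1−0.08) × (1−0.18) = 0.476296
P(Bus B fails) [OR] = 1 − (1−0.29) × (1−0.34) = 0.531400
P(Generator path unavailable) [OR] = 1 − (1−0.15) × (1−0.531400) = 0.601690
P(Bus A fails) [AND] = 0.601690 × 0.13 = 0.078220
P(Data center power outage) [OR] = 1 − (1−0.476296) × (1−0.078220) = 0.517260
Rounded to 4 decimal places: P(Data center power outage) ≈ 0.5173.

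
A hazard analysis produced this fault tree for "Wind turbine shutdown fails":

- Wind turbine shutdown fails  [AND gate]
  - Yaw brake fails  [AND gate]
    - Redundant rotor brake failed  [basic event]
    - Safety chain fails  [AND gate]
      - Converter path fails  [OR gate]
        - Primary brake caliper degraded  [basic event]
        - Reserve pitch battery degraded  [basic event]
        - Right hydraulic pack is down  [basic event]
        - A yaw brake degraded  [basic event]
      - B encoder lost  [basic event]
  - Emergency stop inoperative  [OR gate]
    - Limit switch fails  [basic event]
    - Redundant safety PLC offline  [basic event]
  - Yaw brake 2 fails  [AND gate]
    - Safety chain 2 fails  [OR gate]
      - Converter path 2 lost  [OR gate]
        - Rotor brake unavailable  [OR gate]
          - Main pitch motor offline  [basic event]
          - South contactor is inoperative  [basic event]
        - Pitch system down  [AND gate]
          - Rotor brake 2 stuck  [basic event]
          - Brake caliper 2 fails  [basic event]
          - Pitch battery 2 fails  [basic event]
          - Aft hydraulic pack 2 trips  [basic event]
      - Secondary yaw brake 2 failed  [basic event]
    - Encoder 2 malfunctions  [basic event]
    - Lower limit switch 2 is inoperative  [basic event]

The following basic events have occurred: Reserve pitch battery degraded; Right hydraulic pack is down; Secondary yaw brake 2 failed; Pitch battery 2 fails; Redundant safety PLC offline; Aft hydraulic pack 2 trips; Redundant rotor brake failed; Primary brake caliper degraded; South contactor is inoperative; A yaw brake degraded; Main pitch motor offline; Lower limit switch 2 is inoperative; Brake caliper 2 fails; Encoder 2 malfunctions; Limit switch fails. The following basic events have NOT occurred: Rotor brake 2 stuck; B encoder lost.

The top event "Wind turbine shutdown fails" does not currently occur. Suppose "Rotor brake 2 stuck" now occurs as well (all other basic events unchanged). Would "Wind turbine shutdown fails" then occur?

Counterfactual: set "Rotor brake 2 stuck" to occurred.
Converter path fails [OR]: Primary brake caliper degraded=occurs, Reserve pitch battery degraded=occurs, Right hydraulic pack is down=occurs, A yaw brake degraded=occurs → at least one input occurs → occurs.
Safety chain fails [AND]: Converter path fails=occurs, B encoder lost=not → not all inputs occur → does not occur.
Yaw brake fails [AND]: Redundant rotor brake failed=occurs, Safety chain fails=not → not all inputs occur → does not occur.
Emergency stop inoperative [OR]: Limit switch fails=occurs, Redundant safety PLC offline=occurs → at least one input occurs → occurs.
Rotor brake unavailable [OR]: Main pitch motor offline=occurs, South contactor is inoperative=occurs → at least one input occurs → occurs.
Pitch system down [AND]: Rotor brake 2 stuck=occurs, Brake caliper 2 fails=occurs, Pitch battery 2 fails=occurs, Aft hydraulic pack 2 trips=occurs → all inputs occur → occurs.
Converter path 2 lost [OR]: Rotor brake unavailable=occurs, Pitch system down=occurs → at least one input occurs → occurs.
Safety chain 2 fails [OR]: Converter path 2 lost=occurs, Secondary yaw brake 2 failed=occurs → at least one input occurs → occurs.
Yaw brake 2 fails [AND]: Safety chain 2 fails=occurs, Encoder 2 malfunctions=occurs, Lower limit switch 2 is inoperative=occurs → all inputs occur → occurs.
Wind turbine shutdown fails [AND]: Yaw brake fails=not, Emergency stop inoperative=occurs, Yaw brake 2 fails=occurs → not all inputs occur → does not occur.

No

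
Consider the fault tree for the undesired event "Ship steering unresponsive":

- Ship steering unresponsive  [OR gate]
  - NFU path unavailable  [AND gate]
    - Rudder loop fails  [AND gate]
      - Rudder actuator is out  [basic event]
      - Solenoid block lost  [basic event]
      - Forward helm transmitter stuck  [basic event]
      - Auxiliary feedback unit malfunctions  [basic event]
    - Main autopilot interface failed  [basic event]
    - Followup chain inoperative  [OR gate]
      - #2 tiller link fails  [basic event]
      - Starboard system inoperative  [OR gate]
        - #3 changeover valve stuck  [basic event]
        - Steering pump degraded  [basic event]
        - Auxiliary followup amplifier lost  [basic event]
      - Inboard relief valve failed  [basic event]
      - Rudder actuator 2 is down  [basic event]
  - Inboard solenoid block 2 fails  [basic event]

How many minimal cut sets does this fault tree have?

7

Rudder loop fails [AND]: one cut set from each child combined → 1 × 1 × 1 × 1 = 1 cut set(s).
Starboard system inoperative [OR]: union of children's cut sets → 3 cut set(s).
Followup chain inoperative [OR]: union of children's cut sets → 6 cut set(s).
NFU path unavailable [AND]: one cut set from each child combined → 1 × 1 × 6 = 6 cut set(s).
Ship steering unresponsive [OR]: union of children's cut sets → 7 cut set(s).
Minimal cut sets: {#2 tiller link fails, Auxiliary feedback unit malfunctions, Forward helm transmitter stuck, Main autopilot interface failed, Rudder actuator is out, Solenoid block lost}; {#3 changeover valve stuck, Auxiliary feedback unit malfunctions, Forward helm transmitter stuck, Main autopilot interface failed, Rudder actuator is out, Solenoid block lost}; {Auxiliary feedback unit malfunctions, Forward helm transmitter stuck, Main autopilot interface failed, Rudder actuator is out, Solenoid block lost, Steering pump degraded}; {Auxiliary feedback unit malfunctions, Auxiliary followup amplifier lost, Forward helm transmitter stuck, Main autopilot interface failed, Rudder actuator is out, Solenoid block lost}; {Auxiliary feedback unit malfunctions, Forward helm transmitter stuck, Inboard relief valve failed, Main autopilot interface failed, Rudder actuator is out, Solenoid block lost}; {Auxiliary feedback unit malfunctions, Forward helm transmitter stuck, Main autopilot interface failed, Rudder actuator 2 is down, Rudder actuator is out, Solenoid block lost}; {Inboard solenoid block 2 fails}.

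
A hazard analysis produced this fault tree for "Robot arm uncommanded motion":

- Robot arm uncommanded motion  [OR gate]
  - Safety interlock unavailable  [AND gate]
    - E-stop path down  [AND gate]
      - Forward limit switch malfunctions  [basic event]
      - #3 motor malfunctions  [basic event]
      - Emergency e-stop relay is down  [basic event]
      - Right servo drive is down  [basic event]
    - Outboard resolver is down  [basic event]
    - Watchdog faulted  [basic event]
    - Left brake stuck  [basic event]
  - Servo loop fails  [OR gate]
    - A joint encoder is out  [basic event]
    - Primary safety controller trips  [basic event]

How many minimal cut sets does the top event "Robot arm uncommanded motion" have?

3

E-stop path down [AND]: one cut set from each child combined → 1 × 1 × 1 × 1 = 1 cut set(s).
Safety interlock unavailable [AND]: one cut set from each child combined → 1 × 1 × 1 × 1 = 1 cut set(s).
Servo loop fails [OR]: union of children's cut sets → 2 cut set(s).
Robot arm uncommanded motion [OR]: union of children's cut sets → 3 cut set(s).
Minimal cut sets: {#3 motor malfunctions, Emergency e-stop relay is down, Forward limit switch malfunctions, Left brake stuck, Outboard resolver is down, Right servo drive is down, Watchdog faulted}; {A joint encoder is out}; {Primary safety controller trips}.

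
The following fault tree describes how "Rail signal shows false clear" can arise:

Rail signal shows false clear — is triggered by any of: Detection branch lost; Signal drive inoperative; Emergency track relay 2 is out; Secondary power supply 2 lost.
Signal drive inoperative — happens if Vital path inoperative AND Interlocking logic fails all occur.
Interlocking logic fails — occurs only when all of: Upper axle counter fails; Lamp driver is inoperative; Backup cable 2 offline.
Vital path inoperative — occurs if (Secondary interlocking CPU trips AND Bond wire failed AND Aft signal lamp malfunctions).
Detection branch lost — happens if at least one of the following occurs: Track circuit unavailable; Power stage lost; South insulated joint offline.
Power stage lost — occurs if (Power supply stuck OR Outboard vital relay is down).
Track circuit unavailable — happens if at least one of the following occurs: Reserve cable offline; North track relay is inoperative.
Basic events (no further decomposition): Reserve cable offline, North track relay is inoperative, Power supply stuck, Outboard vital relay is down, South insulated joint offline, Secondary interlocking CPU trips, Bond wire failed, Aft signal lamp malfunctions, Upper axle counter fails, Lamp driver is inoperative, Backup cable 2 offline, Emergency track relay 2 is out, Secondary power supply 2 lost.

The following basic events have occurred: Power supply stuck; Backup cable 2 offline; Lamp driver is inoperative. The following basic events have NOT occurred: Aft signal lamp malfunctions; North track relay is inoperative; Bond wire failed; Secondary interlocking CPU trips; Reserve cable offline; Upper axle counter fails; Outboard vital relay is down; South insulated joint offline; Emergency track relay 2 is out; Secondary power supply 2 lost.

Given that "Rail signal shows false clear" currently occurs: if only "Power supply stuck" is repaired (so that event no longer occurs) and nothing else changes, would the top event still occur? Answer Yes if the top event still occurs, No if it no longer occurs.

No

Counterfactual: set "Power supply stuck" to not occurred.
Track circuit unavailable [OR]: Reserve cable offline=not, North track relay is inoperative=not → no input occurs → does not occur.
Power stage lost [OR]: Power supply stuck=not, Outboard vital relay is down=not → no input occurs → does not occur.
Detection branch lost [OR]: Track circuit unavailable=not, Power stage lost=not, South insulated joint offline=not → no input occurs → does not occur.
Vital path inoperative [AND]: Secondary interlocking CPU trips=not, Bond wire failed=not, Aft signal lamp malfunctions=not → not all inputs occur → does not occur.
Interlocking logic fails [AND]: Upper axle counter fails=not, Lamp driver is inoperative=occurs, Backup cable 2 offline=occurs → not all inputs occur → does not occur.
Signal drive inoperative [AND]: Vital path inoperative=not, Interlocking logic fails=not → not all inputs occur → does not occur.
Rail signal shows false clear [OR]: Detection branch lost=not, Signal drive inoperative=not, Emergency track relay 2 is out=not, Secondary power supply 2 lost=not → no input occurs → does not occur.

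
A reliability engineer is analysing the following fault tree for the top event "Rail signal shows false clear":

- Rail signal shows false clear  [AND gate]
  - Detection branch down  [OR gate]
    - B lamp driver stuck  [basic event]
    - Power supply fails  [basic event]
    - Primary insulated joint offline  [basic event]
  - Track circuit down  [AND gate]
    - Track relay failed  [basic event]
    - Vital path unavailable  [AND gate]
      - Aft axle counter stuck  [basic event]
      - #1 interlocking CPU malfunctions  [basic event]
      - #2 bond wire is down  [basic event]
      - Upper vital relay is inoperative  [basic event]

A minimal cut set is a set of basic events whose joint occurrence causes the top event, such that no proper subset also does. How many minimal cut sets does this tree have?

Detection branch down [OR]: union of children's cut sets → 3 cut set(s).
Vital path unavailable [AND]: one cut set from each child combined → 1 × 1 × 1 × 1 = 1 cut set(s).
Track circuit down [AND]: one cut set from each child combined → 1 × 1 = 1 cut set(s).
Rail signal shows false clear [AND]: one cut set from each child combined → 3 × 1 = 3 cut set(s).
Minimal cut sets: {#1 interlocking CPU malfunctions, #2 bond wire is down, Aft axle counter stuck, B lamp driver stuck, Track relay failed, Upper vital relay is inoperative}; {#1 interlocking CPU malfunctions, #2 bond wire is down, Aft axle counter stuck, Power supply fails, Track relay failed, Upper vital relay is inoperative}; {#1 interlocking CPU malfunctions, #2 bond wire is down, Aft axle counter stuck, Primary insulated joint offline, Track relay failed, Upper vital relay is inoperative}.

3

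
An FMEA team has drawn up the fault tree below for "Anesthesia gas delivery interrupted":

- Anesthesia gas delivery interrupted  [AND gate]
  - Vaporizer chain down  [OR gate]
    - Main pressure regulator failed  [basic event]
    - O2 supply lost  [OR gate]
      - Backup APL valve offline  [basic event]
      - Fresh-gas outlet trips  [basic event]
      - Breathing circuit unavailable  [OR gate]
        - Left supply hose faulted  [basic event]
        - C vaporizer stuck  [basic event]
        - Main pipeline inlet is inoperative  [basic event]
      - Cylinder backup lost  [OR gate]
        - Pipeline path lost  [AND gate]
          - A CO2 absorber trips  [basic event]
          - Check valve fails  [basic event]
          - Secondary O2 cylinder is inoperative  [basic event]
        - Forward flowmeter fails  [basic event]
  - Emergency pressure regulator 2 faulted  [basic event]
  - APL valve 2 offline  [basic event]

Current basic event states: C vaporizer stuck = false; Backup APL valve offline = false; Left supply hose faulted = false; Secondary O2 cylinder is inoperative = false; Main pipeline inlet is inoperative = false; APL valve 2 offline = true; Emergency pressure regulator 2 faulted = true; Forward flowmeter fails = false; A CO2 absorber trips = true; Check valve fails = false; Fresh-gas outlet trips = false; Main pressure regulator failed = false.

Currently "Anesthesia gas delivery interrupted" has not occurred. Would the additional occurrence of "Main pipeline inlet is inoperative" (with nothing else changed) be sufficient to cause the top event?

Counterfactual: set "Main pipeline inlet is inoperative" to occurred.
Breathing circuit unavailable [OR]: Left supply hose faulted=not, C vaporizer stuck=not, Main pipeline inlet is inoperative=occurs → at least one input occurs → occurs.
Pipeline path lost [AND]: A CO2 absorber trips=occurs, Check valve fails=not, Secondary O2 cylinder is inoperative=not → not all inputs occur → does not occur.
Cylinder backup lost [OR]: Pipeline path lost=not, Forward flowmeter fails=not → no input occurs → does not occur.
O2 supply lost [OR]: Backup APL valve offline=not, Fresh-gas outlet trips=not, Breathing circuit unavailable=occurs, Cylinder backup lost=not → at least one input occurs → occurs.
Vaporizer chain down [OR]: Main pressure regulator failed=not, O2 supply lost=occurs → at least one input occurs → occurs.
Anesthesia gas delivery interrupted [AND]: Vaporizer chain down=occurs, Emergency pressure regulator 2 faulted=occurs, APL valve 2 offline=occurs → all inputs occur → occurs.

Yes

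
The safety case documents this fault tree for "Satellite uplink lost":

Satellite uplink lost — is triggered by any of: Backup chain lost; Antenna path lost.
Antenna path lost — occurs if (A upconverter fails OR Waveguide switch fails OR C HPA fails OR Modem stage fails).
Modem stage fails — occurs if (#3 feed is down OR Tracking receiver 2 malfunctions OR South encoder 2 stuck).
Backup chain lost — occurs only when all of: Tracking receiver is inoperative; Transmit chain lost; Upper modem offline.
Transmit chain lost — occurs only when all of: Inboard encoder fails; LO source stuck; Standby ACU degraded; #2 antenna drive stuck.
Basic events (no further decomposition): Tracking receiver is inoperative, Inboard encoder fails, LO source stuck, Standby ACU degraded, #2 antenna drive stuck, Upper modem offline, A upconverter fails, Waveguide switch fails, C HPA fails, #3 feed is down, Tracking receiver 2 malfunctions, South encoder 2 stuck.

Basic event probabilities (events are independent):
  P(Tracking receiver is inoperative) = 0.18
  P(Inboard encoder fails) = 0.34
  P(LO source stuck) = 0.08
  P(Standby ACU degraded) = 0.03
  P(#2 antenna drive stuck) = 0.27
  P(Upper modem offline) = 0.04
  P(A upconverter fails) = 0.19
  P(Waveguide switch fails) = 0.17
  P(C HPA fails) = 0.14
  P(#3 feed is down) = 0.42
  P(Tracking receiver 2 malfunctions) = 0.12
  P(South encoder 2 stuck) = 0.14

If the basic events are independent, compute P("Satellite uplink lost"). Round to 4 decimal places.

0.7462

P(Transmit chain lost) [AND] = 0.34 × 0.08 × 0.03 × 0.27 = 0.000220
P(Backup chain lost) [AND] = 0.18 × 0.000220 × 0.04 = 0.000002
P(Modem stage fails) [OR] = 1 − (1−0.42) × (1−0.12) × (1−0.14) = 0.561056
P(Antenna path lost) [OR] = 1 − (1−0.19) × (1−0.17) × (1−0.14) × (1−0.561056) = 0.746212
P(Satellite uplink lost) [OR] = 1 − (1−0.000002) × (1−0.746212) = 0.746213
Rounded to 4 decimal places: P(Satellite uplink lost) ≈ 0.7462.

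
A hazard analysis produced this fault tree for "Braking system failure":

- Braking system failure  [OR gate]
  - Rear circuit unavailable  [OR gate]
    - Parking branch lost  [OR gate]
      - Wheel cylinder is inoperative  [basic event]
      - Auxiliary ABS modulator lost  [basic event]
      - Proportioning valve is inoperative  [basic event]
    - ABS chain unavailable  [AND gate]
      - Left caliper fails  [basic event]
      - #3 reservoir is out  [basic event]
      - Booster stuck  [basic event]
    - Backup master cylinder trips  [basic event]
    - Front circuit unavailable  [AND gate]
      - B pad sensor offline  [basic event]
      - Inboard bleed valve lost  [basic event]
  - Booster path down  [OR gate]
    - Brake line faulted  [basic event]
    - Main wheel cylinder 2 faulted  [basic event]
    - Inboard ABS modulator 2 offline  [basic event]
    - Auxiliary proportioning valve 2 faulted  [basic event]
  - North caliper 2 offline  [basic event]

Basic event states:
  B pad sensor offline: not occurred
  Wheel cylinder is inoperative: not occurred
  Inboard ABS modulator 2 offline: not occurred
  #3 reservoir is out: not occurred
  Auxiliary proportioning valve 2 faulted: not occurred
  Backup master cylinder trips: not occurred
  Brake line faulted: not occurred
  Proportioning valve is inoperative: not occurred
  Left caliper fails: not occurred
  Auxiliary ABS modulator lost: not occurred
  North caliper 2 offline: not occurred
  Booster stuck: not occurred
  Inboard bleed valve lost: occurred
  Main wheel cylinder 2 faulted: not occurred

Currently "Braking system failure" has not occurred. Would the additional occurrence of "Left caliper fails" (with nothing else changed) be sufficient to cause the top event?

No

Counterfactual: set "Left caliper fails" to occurred.
Parking branch lost [OR]: Wheel cylinder is inoperative=not, Auxiliary ABS modulator lost=not, Proportioning valve is inoperative=not → no input occurs → does not occur.
ABS chain unavailable [AND]: Left caliper fails=occurs, #3 reservoir is out=not, Booster stuck=not → not all inputs occur → does not occur.
Front circuit unavailable [AND]: B pad sensor offline=not, Inboard bleed valve lost=occurs → not all inputs occur → does not occur.
Rear circuit unavailable [OR]: Parking branch lost=not, ABS chain unavailable=not, Backup master cylinder trips=not, Front circuit unavailable=not → no input occurs → does not occur.
Booster path down [OR]: Brake line faulted=not, Main wheel cylinder 2 faulted=not, Inboard ABS modulator 2 offline=not, Auxiliary proportioning valve 2 faulted=not → no input occurs → does not occur.
Braking system failure [OR]: Rear circuit unavailable=not, Booster path down=not, North caliper 2 offline=not → no input occurs → does not occur.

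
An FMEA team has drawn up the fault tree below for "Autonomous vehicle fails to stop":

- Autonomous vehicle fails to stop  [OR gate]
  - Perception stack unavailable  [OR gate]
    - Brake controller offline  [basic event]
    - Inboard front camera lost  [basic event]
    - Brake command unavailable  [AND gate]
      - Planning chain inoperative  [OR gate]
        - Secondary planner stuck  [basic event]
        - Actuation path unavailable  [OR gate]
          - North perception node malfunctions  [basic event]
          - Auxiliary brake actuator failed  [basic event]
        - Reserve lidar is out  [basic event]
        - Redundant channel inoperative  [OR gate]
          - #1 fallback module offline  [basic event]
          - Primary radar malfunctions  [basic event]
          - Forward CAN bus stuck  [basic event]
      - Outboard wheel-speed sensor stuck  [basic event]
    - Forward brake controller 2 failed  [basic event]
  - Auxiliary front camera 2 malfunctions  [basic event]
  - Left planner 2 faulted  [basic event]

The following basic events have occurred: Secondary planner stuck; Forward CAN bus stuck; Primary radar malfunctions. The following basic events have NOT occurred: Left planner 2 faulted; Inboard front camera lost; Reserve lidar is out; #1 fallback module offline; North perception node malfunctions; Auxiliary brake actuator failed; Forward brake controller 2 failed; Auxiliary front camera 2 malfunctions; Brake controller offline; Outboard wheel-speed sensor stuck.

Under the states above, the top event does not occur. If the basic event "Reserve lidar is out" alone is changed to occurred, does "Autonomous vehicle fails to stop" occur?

No

Counterfactual: set "Reserve lidar is out" to occurred.
Actuation path unavailable [OR]: North perception node malfunctions=not, Auxiliary brake actuator failed=not → no input occurs → does not occur.
Redundant channel inoperative [OR]: #1 fallback module offline=not, Primary radar malfunctions=occurs, Forward CAN bus stuck=occurs → at least one input occurs → occurs.
Planning chain inoperative [OR]: Secondary planner stuck=occurs, Actuation path unavailable=not, Reserve lidar is out=occurs, Redundant channel inoperative=occurs → at least one input occurs → occurs.
Brake command unavailable [AND]: Planning chain inoperative=occurs, Outboard wheel-speed sensor stuck=not → not all inputs occur → does not occur.
Perception stack unavailable [OR]: Brake controller offline=not, Inboard front camera lost=not, Brake command unavailable=not, Forward brake controller 2 failed=not → no input occurs → does not occur.
Autonomous vehicle fails to stop [OR]: Perception stack unavailable=not, Auxiliary front camera 2 malfunctions=not, Left planner 2 faulted=not → no input occurs → does not occur.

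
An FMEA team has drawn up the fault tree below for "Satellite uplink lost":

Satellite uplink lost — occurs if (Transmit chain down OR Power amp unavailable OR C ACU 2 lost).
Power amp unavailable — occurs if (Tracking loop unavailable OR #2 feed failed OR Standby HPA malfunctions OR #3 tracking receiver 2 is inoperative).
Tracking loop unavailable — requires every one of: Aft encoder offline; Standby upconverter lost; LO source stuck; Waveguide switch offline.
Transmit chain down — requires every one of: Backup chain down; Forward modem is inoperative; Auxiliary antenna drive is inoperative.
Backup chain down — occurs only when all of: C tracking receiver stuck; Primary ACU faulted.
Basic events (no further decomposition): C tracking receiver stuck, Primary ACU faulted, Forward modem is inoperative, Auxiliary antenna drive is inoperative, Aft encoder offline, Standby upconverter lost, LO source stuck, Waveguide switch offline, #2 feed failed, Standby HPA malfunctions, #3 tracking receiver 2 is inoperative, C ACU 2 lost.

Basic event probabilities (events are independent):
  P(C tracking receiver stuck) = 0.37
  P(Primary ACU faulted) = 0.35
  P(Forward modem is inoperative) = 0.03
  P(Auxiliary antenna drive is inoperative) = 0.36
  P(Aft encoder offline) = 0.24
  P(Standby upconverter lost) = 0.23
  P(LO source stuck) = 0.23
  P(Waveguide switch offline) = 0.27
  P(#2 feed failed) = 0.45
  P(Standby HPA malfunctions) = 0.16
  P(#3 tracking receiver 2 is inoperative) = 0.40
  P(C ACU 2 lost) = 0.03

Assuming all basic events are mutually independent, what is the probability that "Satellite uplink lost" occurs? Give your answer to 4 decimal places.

P(Backup chain down) [AND] = 0.37 × 0.35 = 0.129500
P(Transmit chain down) [AND] = 0.129500 × 0.03 × 0.36 = 0.001399
P(Tracking loop unavailable) [AND] = 0.24 × 0.23 × 0.23 × 0.27 = 0.003428
P(Power amp unavailable) [OR] = 1 − (1−0.003428) × (1−0.45) × (1−0.16) × (1−0.40) = 0.723750
P(Satellite uplink lost) [OR] = 1 − (1−0.001399) × (1−0.723750) × (1−0.03) = 0.732412
Rounded to 4 decimal places: P(Satellite uplink lost) ≈ 0.7324.

0.7324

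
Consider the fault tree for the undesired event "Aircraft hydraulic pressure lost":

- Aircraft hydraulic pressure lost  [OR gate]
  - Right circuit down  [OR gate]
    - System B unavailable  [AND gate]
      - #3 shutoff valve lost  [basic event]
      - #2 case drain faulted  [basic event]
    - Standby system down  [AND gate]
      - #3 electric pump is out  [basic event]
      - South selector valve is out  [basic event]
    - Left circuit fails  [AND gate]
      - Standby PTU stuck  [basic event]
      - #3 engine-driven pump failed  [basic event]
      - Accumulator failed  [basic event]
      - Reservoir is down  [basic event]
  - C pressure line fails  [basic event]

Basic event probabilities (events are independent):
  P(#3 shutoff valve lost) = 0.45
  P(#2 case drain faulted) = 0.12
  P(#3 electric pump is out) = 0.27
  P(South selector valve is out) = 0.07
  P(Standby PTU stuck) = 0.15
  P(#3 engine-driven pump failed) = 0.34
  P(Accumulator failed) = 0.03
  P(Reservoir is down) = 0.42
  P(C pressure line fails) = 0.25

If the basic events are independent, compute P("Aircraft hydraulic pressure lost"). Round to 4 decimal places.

P(System B unavailable) [AND] = 0.45 × 0.12 = 0.054000
P(Standby system down) [AND] = 0.27 × 0.07 = 0.018900
P(Left circuit fails) [AND] = 0.15 × 0.34 × 0.03 × 0.42 = 0.000643
P(Right circuit down) [OR] = 1 − (1−0.054000) × (1−0.018900) × (1−0.000643) = 0.072476
P(Aircraft hydraulic pressure lost) [OR] = 1 − (1−0.072476) × (1−0.25) = 0.304357
Rounded to 4 decimal places: P(Aircraft hydraulic pressure lost) ≈ 0.3044.

0.3044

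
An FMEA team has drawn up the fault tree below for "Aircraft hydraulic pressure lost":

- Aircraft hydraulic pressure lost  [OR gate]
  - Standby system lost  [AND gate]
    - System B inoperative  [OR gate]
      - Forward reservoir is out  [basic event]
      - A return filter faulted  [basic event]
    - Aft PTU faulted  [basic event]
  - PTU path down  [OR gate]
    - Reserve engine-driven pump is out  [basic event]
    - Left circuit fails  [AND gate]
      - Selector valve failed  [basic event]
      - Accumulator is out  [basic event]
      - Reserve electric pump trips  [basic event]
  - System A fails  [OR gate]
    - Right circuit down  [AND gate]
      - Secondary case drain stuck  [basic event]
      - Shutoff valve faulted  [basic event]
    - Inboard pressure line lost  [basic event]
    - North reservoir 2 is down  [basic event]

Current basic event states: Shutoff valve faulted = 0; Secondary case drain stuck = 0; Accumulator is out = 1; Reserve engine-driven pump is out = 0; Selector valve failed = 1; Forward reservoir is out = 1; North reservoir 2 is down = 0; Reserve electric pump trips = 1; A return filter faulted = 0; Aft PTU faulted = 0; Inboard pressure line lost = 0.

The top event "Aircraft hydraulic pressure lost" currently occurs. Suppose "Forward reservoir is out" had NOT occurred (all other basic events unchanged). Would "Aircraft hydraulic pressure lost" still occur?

Yes

Counterfactual: set "Forward reservoir is out" to not occurred.
System B inoperative [OR]: Forward reservoir is out=not, A return filter faulted=not → no input occurs → does not occur.
Standby system lost [AND]: System B inoperative=not, Aft PTU faulted=not → not all inputs occur → does not occur.
Left circuit fails [AND]: Selector valve failed=occurs, Accumulator is out=occurs, Reserve electric pump trips=occurs → all inputs occur → occurs.
PTU path down [OR]: Reserve engine-driven pump is out=not, Left circuit fails=occurs → at least one input occurs → occurs.
Right circuit down [AND]: Secondary case drain stuck=not, Shutoff valve faulted=not → not all inputs occur → does not occur.
System A fails [OR]: Right circuit down=not, Inboard pressure line lost=not, North reservoir 2 is down=not → no input occurs → does not occur.
Aircraft hydraulic pressure lost [OR]: Standby system lost=not, PTU path down=occurs, System A fails=not → at least one input occurs → occurs.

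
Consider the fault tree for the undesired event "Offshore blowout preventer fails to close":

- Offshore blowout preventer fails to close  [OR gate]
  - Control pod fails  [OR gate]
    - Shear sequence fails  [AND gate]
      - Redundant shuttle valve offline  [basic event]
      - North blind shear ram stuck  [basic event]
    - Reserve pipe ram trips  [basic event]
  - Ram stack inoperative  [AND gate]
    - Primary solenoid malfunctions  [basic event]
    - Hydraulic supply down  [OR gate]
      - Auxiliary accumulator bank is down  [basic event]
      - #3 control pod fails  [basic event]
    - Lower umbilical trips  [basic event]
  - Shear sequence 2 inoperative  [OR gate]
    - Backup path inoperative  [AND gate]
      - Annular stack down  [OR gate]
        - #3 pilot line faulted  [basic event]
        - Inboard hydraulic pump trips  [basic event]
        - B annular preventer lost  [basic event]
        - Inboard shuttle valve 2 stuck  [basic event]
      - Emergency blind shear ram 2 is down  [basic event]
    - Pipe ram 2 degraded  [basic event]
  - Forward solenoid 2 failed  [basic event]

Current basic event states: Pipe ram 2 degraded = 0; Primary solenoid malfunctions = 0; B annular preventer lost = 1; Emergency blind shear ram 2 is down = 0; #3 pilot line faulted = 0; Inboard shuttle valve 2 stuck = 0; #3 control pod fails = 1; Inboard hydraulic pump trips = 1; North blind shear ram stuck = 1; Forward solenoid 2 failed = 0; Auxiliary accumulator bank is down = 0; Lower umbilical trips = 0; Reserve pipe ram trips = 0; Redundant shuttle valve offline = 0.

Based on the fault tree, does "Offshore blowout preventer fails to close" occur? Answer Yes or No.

Shear sequence fails [AND]: Redundant shuttle valve offline=not, North blind shear ram stuck=occurs → not all inputs occur → does not occur.
Control pod fails [OR]: Shear sequence fails=not, Reserve pipe ram trips=not → no input occurs → does not occur.
Hydraulic supply down [OR]: Auxiliary accumulator bank is down=not, #3 control pod fails=occurs → at least one input occurs → occurs.
Ram stack inoperative [AND]: Primary solenoid malfunctions=not, Hydraulic supply down=occurs, Lower umbilical trips=not → not all inputs occur → does not occur.
Annular stack down [OR]: #3 pilot line faulted=not, Inboard hydraulic pump trips=occurs, B annular preventer lost=occurs, Inboard shuttle valve 2 stuck=not → at least one input occurs → occurs.
Backup path inoperative [AND]: Annular stack down=occurs, Emergency blind shear ram 2 is down=not → not all inputs occur → does not occur.
Shear sequence 2 inoperative [OR]: Backup path inoperative=not, Pipe ram 2 degraded=not → no input occurs → does not occur.
Offshore blowout preventer fails to close [OR]: Control pod fails=not, Ram stack inoperative=not, Shear sequence 2 inoperative=not, Forward solenoid 2 failed=not → no input occurs → does not occur.

No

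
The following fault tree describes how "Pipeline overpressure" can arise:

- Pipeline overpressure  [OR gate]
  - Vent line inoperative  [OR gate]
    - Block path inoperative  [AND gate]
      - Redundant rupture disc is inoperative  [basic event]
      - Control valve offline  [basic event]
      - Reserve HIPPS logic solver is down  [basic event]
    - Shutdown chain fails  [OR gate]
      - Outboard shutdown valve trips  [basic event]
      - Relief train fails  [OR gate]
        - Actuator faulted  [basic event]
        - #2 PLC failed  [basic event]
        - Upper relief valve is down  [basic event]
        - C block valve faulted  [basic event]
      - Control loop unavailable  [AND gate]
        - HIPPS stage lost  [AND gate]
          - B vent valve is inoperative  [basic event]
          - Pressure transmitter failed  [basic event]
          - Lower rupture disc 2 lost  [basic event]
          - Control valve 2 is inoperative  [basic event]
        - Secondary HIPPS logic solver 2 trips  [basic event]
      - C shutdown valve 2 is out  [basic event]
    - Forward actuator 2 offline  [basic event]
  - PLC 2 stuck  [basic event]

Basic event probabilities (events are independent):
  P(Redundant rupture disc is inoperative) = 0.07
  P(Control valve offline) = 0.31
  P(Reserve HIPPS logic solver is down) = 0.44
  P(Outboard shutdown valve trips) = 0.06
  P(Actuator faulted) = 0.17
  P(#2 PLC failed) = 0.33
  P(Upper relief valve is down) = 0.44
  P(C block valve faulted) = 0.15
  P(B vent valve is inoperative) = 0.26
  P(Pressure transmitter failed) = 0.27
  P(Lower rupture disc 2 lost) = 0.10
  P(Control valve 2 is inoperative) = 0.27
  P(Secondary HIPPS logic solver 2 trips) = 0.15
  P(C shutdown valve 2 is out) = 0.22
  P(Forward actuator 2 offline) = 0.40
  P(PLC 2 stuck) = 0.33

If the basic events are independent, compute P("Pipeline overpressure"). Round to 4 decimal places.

0.9227

P(Block path inoperative) [AND] = 0.07 × 0.31 × 0.44 = 0.009548
P(Relief train fails) [OR] = 1 − (1−0.17) × (1−0.33) × (1−0.44) × (1−0.15) = 0.735296
P(HIPPS stage lost) [AND] = 0.26 × 0.27 × 0.10 × 0.27 = 0.001895
P(Control loop unavailable) [AND] = 0.001895 × 0.15 = 0.000284
P(Shutdown chain fails) [OR] = 1 − (1−0.06) × (1−0.735296) × (1−0.000284) × (1−0.22) = 0.805974
P(Vent line inoperative) [OR] = 1 − (1−0.009548) × (1−0.805974) × (1−0.40) = 0.884696
P(Pipeline overpressure) [OR] = 1 − (1−0.884696) × (1−0.33) = 0.922746
Rounded to 4 decimal places: P(Pipeline overpressure) ≈ 0.9227.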